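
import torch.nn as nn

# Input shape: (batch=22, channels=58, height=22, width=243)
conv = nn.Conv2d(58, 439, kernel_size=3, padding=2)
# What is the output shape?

Input shape: (22, 58, 22, 243)
Output shape: (22, 439, 24, 245)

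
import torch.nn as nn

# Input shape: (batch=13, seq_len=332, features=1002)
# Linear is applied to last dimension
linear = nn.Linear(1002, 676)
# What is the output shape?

Input shape: (13, 332, 1002)
Output shape: (13, 332, 676)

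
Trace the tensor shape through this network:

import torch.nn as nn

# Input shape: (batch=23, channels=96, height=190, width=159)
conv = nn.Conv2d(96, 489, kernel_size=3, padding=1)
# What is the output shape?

Input shape: (23, 96, 190, 159)
Output shape: (23, 489, 190, 159)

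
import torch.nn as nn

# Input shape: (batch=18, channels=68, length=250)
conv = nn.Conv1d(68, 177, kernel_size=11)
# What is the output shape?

Input shape: (18, 68, 250)
Output shape: (18, 177, 240)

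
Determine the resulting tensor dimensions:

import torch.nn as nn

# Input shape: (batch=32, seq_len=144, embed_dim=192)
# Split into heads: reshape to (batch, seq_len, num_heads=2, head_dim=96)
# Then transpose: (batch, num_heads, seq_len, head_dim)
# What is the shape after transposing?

Input shape: (32, 144, 192)
  -> after reshape: (32, 144, 2, 96)
Output shape: (32, 2, 144, 96)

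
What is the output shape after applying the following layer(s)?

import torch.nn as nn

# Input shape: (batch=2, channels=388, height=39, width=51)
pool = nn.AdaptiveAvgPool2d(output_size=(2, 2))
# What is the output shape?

Input shape: (2, 388, 39, 51)
Output shape: (2, 388, 2, 2)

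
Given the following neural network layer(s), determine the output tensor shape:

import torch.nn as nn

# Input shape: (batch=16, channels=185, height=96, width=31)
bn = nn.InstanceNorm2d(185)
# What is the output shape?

Input shape: (16, 185, 96, 31)
Output shape: (16, 185, 96, 31)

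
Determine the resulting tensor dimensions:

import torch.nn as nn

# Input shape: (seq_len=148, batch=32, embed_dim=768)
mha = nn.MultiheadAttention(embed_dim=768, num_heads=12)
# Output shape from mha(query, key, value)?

Input shape: (148, 32, 768)
Output shape: (148, 32, 768)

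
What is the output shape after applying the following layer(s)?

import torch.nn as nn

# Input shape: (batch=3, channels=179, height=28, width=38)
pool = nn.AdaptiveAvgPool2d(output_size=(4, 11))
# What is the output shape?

Input shape: (3, 179, 28, 38)
Output shape: (3, 179, 4, 11)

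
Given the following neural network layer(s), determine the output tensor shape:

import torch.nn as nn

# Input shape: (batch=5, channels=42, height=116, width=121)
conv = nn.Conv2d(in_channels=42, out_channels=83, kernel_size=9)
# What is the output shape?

Input shape: (5, 42, 116, 121)
Output shape: (5, 83, 108, 113)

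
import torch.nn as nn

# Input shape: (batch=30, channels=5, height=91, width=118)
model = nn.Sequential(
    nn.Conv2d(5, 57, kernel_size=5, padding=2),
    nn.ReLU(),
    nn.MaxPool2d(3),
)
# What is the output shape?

Input shape: (30, 5, 91, 118)
  -> after Conv2d: (30, 57, 91, 118)
  -> after ReLU: (30, 57, 91, 118)
Output shape: (30, 57, 30, 39)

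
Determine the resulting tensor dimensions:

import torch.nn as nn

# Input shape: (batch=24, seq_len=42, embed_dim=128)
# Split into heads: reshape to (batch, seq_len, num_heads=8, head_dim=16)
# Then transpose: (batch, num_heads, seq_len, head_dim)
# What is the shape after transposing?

Input shape: (24, 42, 128)
  -> after reshape: (24, 42, 8, 16)
Output shape: (24, 8, 42, 16)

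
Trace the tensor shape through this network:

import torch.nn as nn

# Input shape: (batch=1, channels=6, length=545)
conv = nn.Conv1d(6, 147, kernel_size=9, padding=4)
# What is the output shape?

Input shape: (1, 6, 545)
Output shape: (1, 147, 545)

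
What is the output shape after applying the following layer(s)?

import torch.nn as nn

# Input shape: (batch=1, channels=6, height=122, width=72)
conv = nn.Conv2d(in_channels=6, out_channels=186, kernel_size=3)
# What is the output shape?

Input shape: (1, 6, 122, 72)
Output shape: (1, 186, 120, 70)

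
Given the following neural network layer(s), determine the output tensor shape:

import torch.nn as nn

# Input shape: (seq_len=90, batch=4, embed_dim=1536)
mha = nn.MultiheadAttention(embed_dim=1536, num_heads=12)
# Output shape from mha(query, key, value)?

Input shape: (90, 4, 1536)
Output shape: (90, 4, 1536)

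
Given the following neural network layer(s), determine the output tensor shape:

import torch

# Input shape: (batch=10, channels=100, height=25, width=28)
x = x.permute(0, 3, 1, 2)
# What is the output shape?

Input shape: (10, 100, 25, 28)
Output shape: (10, 28, 100, 25)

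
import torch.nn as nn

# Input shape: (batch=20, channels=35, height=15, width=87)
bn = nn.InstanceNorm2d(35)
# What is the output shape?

Input shape: (20, 35, 15, 87)
Output shape: (20, 35, 15, 87)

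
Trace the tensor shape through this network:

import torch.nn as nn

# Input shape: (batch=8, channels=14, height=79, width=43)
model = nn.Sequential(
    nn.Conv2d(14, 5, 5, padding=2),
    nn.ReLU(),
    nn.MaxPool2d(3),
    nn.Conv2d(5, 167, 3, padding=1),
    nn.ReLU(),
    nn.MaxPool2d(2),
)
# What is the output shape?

Input shape: (8, 14, 79, 43)
  -> after first Conv2d: (8, 5, 79, 43)
  -> after first MaxPool2d: (8, 5, 26, 14)
  -> after second Conv2d: (8, 167, 26, 14)
Output shape: (8, 167, 13, 7)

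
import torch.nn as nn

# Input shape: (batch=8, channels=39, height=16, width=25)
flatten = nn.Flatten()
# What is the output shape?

Input shape: (8, 39, 16, 25)
Output shape: (8, 15600)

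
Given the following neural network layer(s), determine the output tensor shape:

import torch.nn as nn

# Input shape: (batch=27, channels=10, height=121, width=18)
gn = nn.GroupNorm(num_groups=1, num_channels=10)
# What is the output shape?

Input shape: (27, 10, 121, 18)
Output shape: (27, 10, 121, 18)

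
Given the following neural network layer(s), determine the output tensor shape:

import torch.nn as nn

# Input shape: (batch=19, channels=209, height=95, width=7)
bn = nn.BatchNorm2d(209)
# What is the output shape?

Input shape: (19, 209, 95, 7)
Output shape: (19, 209, 95, 7)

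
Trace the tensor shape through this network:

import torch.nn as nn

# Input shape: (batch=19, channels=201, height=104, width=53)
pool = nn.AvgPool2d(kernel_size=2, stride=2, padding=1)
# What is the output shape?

Input shape: (19, 201, 104, 53)
Output shape: (19, 201, 53, 27)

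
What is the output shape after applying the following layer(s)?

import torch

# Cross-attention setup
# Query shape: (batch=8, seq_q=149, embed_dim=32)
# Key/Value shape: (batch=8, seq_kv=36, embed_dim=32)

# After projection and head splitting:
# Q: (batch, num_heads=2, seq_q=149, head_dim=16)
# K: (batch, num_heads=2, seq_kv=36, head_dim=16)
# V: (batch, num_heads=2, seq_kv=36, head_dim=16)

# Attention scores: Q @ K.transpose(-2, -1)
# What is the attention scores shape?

Input shape: (8, 149, 32)
Output shape: (8, 2, 149, 36)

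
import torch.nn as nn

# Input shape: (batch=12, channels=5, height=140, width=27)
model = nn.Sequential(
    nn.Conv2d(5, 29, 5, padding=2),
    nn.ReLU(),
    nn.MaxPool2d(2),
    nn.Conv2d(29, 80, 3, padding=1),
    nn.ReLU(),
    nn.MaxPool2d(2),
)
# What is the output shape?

Input shape: (12, 5, 140, 27)
  -> after first Conv2d: (12, 29, 140, 27)
  -> after first MaxPool2d: (12, 29, 70, 13)
  -> after second Conv2d: (12, 80, 70, 13)
Output shape: (12, 80, 35, 6)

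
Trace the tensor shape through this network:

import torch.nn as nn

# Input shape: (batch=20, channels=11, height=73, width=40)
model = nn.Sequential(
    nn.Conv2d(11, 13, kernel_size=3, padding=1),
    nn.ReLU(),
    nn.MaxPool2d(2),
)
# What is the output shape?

Input shape: (20, 11, 73, 40)
  -> after Conv2d: (20, 13, 73, 40)
  -> after ReLU: (20, 13, 73, 40)
Output shape: (20, 13, 36, 20)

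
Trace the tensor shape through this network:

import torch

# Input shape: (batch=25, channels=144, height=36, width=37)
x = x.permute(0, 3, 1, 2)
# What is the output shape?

Input shape: (25, 144, 36, 37)
Output shape: (25, 37, 144, 36)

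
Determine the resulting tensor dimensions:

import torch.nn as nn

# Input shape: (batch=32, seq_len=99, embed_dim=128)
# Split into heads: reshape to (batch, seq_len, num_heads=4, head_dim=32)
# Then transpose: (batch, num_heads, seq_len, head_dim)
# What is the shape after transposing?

Input shape: (32, 99, 128)
  -> after reshape: (32, 99, 4, 32)
Output shape: (32, 4, 99, 32)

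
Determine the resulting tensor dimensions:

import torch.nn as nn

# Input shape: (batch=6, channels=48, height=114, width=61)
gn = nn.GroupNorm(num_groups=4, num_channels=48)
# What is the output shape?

Input shape: (6, 48, 114, 61)
Output shape: (6, 48, 114, 61)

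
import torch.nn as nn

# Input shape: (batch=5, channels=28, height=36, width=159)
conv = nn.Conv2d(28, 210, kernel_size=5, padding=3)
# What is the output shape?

Input shape: (5, 28, 36, 159)
Output shape: (5, 210, 38, 161)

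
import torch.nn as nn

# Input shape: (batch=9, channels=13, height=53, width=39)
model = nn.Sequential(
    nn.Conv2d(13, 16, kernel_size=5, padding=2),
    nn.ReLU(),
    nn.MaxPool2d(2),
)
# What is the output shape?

Input shape: (9, 13, 53, 39)
  -> after Conv2d: (9, 16, 53, 39)
  -> after ReLU: (9, 16, 53, 39)
Output shape: (9, 16, 26, 19)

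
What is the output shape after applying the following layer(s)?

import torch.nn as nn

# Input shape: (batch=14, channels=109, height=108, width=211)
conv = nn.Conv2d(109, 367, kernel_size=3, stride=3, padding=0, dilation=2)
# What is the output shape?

Input shape: (14, 109, 108, 211)
Output shape: (14, 367, 35, 69)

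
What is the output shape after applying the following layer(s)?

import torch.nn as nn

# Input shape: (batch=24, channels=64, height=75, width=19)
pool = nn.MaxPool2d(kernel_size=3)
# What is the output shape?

Input shape: (24, 64, 75, 19)
Output shape: (24, 64, 25, 6)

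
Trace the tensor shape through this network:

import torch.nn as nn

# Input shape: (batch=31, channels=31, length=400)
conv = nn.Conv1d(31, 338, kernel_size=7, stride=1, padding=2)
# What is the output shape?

Input shape: (31, 31, 400)
Output shape: (31, 338, 398)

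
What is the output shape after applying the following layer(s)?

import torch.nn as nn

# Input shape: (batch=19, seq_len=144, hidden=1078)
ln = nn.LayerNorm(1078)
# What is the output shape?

Input shape: (19, 144, 1078)
Output shape: (19, 144, 1078)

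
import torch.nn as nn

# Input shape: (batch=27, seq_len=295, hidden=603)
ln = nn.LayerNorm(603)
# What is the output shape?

Input shape: (27, 295, 603)
Output shape: (27, 295, 603)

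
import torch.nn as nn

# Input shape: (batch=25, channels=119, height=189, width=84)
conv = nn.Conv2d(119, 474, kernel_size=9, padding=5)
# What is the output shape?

Input shape: (25, 119, 189, 84)
Output shape: (25, 474, 191, 86)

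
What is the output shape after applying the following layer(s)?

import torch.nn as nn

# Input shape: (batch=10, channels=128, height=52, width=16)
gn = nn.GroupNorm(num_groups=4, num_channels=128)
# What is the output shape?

Input shape: (10, 128, 52, 16)
Output shape: (10, 128, 52, 16)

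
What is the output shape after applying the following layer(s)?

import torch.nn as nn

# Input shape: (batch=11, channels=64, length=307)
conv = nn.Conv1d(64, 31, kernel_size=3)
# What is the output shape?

Input shape: (11, 64, 307)
Output shape: (11, 31, 305)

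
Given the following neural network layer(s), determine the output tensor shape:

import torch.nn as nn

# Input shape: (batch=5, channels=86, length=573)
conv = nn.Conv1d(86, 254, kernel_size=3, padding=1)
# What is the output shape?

Input shape: (5, 86, 573)
Output shape: (5, 254, 573)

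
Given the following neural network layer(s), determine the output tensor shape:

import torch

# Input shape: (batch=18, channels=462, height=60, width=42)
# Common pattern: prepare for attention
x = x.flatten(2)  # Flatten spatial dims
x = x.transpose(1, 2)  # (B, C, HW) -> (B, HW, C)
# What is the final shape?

Input shape: (18, 462, 60, 42)
  -> after flatten(2): (18, 462, 2520)
Output shape: (18, 2520, 462)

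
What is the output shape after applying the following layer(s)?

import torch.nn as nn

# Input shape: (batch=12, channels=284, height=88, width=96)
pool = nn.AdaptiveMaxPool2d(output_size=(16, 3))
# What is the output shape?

Input shape: (12, 284, 88, 96)
Output shape: (12, 284, 16, 3)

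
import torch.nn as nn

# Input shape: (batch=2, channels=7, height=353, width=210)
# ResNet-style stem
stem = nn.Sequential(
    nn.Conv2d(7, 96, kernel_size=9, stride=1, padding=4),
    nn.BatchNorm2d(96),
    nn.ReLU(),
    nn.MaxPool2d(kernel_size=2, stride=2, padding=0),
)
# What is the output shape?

Input shape: (2, 7, 353, 210)
  -> after Conv2d 9x9 stride=1: (2, 96, 353, 210)
Output shape: (2, 96, 176, 105)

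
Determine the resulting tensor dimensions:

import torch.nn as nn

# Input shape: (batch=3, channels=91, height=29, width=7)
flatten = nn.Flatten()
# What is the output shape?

Input shape: (3, 91, 29, 7)
Output shape: (3, 18473)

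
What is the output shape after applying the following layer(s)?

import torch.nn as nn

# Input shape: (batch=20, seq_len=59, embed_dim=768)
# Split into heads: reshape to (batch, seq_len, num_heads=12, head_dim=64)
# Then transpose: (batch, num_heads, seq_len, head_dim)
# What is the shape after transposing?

Input shape: (20, 59, 768)
  -> after reshape: (20, 59, 12, 64)
Output shape: (20, 12, 59, 64)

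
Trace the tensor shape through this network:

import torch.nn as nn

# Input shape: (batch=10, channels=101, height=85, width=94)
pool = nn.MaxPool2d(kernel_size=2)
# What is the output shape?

Input shape: (10, 101, 85, 94)
Output shape: (10, 101, 42, 47)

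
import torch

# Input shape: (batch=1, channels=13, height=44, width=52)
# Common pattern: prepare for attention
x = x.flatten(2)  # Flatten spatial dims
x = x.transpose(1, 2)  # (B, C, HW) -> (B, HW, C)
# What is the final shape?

Input shape: (1, 13, 44, 52)
  -> after flatten(2): (1, 13, 2288)
Output shape: (1, 2288, 13)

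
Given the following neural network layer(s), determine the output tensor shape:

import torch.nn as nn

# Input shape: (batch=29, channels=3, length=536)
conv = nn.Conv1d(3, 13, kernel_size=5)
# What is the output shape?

Input shape: (29, 3, 536)
Output shape: (29, 13, 532)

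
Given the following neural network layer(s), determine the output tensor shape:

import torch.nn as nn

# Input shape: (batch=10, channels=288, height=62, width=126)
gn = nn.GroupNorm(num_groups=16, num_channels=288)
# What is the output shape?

Input shape: (10, 288, 62, 126)
Output shape: (10, 288, 62, 126)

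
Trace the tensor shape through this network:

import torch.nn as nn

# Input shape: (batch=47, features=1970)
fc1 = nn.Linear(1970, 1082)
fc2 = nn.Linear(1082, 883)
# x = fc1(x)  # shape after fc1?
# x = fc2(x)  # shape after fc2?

Input shape: (47, 1970)
  -> after fc1: (47, 1082)
Output shape: (47, 883)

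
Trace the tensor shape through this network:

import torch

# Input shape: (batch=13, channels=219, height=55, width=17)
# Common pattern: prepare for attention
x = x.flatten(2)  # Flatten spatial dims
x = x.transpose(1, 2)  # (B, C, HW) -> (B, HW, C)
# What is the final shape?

Input shape: (13, 219, 55, 17)
  -> after flatten(2): (13, 219, 935)
Output shape: (13, 935, 219)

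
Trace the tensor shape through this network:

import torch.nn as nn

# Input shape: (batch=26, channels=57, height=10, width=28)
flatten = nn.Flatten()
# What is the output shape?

Input shape: (26, 57, 10, 28)
Output shape: (26, 15960)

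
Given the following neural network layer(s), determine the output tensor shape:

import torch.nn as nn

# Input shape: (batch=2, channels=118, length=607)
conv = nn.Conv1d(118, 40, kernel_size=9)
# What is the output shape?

Input shape: (2, 118, 607)
Output shape: (2, 40, 599)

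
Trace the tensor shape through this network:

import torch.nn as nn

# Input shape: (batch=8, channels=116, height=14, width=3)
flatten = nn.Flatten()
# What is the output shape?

Input shape: (8, 116, 14, 3)
Output shape: (8, 4872)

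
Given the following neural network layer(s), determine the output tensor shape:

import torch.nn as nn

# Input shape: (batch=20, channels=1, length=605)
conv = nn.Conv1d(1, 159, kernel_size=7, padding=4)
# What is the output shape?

Input shape: (20, 1, 605)
Output shape: (20, 159, 607)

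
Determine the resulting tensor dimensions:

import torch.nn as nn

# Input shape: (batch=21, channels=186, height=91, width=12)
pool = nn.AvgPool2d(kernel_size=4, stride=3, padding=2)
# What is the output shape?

Input shape: (21, 186, 91, 12)
Output shape: (21, 186, 31, 5)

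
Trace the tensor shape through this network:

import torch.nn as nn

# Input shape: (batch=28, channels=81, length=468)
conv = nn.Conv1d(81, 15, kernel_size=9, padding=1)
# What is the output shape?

Input shape: (28, 81, 468)
Output shape: (28, 15, 462)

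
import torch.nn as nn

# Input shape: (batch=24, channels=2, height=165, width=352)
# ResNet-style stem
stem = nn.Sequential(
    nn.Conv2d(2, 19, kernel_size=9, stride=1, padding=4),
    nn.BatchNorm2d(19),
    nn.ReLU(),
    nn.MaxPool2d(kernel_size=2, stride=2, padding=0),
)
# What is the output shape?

Input shape: (24, 2, 165, 352)
  -> after Conv2d 9x9 stride=1: (24, 19, 165, 352)
Output shape: (24, 19, 82, 176)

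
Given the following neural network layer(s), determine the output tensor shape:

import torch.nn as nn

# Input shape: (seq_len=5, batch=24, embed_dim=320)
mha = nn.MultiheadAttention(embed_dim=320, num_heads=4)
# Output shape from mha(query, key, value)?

Input shape: (5, 24, 320)
Output shape: (5, 24, 320)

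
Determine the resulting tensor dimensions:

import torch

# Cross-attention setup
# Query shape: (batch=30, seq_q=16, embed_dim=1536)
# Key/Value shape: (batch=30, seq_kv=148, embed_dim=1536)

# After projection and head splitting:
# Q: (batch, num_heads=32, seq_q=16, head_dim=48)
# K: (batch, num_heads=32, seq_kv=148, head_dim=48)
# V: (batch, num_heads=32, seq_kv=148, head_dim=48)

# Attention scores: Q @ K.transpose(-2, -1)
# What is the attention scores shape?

Input shape: (30, 16, 1536)
Output shape: (30, 32, 16, 148)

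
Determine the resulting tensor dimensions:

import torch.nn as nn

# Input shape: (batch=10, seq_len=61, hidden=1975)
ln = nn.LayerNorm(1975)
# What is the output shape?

Input shape: (10, 61, 1975)
Output shape: (10, 61, 1975)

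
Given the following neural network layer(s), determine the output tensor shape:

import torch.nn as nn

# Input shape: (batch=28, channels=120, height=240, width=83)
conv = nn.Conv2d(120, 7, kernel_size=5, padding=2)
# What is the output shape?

Input shape: (28, 120, 240, 83)
Output shape: (28, 7, 240, 83)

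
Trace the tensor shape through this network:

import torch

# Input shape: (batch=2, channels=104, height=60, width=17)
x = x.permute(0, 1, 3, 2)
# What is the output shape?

Input shape: (2, 104, 60, 17)
Output shape: (2, 104, 17, 60)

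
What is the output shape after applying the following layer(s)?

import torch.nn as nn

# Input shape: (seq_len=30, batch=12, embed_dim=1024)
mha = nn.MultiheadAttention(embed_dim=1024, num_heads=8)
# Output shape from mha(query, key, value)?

Input shape: (30, 12, 1024)
Output shape: (30, 12, 1024)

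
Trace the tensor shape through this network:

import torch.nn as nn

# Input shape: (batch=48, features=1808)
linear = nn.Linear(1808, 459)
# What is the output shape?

Input shape: (48, 1808)
Output shape: (48, 459)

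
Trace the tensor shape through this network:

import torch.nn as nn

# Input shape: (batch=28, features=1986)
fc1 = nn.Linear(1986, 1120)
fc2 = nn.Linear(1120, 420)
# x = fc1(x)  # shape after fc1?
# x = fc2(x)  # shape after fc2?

Input shape: (28, 1986)
  -> after fc1: (28, 1120)
Output shape: (28, 420)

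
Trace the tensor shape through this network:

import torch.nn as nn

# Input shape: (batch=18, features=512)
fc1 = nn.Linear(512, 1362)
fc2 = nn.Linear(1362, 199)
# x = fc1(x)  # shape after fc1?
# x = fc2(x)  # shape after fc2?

Input shape: (18, 512)
  -> after fc1: (18, 1362)
Output shape: (18, 199)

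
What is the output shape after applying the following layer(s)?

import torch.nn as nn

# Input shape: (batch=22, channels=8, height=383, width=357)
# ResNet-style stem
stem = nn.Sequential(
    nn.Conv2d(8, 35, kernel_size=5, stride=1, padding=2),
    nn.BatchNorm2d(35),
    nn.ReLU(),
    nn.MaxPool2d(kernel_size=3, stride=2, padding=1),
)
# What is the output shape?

Input shape: (22, 8, 383, 357)
  -> after Conv2d 5x5 stride=1: (22, 35, 383, 357)
Output shape: (22, 35, 192, 179)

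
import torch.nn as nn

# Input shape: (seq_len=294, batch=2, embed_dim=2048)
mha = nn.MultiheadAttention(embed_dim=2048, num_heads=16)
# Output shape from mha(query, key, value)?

Input shape: (294, 2, 2048)
Output shape: (294, 2, 2048)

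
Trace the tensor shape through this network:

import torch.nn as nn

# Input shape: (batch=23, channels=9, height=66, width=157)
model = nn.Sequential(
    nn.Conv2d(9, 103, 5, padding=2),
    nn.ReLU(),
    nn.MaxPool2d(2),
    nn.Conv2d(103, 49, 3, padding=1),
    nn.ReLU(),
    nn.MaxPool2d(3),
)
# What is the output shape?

Input shape: (23, 9, 66, 157)
  -> after first Conv2d: (23, 103, 66, 157)
  -> after first MaxPool2d: (23, 103, 33, 78)
  -> after second Conv2d: (23, 49, 33, 78)
Output shape: (23, 49, 11, 26)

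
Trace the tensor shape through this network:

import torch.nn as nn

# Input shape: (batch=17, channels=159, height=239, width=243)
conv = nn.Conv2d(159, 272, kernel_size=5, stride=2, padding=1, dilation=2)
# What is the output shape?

Input shape: (17, 159, 239, 243)
Output shape: (17, 272, 117, 119)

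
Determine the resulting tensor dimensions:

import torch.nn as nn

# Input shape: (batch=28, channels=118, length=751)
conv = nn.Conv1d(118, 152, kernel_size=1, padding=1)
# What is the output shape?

Input shape: (28, 118, 751)
Output shape: (28, 152, 753)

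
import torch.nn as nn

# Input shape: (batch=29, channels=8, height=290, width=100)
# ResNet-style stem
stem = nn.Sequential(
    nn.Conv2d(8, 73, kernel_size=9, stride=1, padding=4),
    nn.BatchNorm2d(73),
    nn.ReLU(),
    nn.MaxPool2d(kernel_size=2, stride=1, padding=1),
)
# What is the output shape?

Input shape: (29, 8, 290, 100)
  -> after Conv2d 9x9 stride=1: (29, 73, 290, 100)
Output shape: (29, 73, 291, 101)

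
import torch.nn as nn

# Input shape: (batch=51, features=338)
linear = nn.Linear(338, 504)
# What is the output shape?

Input shape: (51, 338)
Output shape: (51, 504)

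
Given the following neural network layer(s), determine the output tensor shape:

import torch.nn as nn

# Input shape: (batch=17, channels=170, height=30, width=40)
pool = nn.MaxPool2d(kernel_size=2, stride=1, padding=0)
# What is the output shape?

Input shape: (17, 170, 30, 40)
Output shape: (17, 170, 29, 39)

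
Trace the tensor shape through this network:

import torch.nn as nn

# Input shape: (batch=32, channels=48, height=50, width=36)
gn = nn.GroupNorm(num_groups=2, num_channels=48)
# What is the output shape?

Input shape: (32, 48, 50, 36)
Output shape: (32, 48, 50, 36)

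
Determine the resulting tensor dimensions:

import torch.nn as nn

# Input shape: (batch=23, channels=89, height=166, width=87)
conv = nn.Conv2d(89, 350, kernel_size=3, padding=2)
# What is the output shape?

Input shape: (23, 89, 166, 87)
Output shape: (23, 350, 168, 89)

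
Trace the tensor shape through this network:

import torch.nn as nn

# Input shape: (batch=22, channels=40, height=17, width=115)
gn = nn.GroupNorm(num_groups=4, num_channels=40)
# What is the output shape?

Input shape: (22, 40, 17, 115)
Output shape: (22, 40, 17, 115)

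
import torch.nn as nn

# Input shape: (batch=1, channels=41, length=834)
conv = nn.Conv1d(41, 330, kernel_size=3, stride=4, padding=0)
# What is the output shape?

Input shape: (1, 41, 834)
Output shape: (1, 330, 208)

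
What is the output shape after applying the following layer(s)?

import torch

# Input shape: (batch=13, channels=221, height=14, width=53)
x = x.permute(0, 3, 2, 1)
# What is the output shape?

Input shape: (13, 221, 14, 53)
Output shape: (13, 53, 14, 221)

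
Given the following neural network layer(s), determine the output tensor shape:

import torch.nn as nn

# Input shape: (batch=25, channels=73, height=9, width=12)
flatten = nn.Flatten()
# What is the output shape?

Input shape: (25, 73, 9, 12)
Output shape: (25, 7884)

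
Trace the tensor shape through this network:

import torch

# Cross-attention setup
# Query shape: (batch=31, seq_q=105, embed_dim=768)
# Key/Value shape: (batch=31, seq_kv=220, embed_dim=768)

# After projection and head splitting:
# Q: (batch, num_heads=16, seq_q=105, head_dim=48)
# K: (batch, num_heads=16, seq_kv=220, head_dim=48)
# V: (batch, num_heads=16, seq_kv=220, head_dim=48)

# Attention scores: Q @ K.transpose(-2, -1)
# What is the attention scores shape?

Input shape: (31, 105, 768)
Output shape: (31, 16, 105, 220)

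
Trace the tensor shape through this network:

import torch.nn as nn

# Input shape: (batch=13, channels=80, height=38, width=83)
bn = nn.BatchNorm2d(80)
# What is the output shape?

Input shape: (13, 80, 38, 83)
Output shape: (13, 80, 38, 83)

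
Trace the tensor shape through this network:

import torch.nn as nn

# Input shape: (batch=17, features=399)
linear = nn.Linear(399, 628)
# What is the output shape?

Input shape: (17, 399)
Output shape: (17, 628)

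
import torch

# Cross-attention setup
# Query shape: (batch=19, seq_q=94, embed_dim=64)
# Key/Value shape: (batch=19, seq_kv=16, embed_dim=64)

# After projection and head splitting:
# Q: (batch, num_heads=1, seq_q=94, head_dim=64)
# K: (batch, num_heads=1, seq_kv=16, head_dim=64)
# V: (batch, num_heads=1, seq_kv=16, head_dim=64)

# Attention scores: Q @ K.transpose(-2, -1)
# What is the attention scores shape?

Input shape: (19, 94, 64)
Output shape: (19, 1, 94, 16)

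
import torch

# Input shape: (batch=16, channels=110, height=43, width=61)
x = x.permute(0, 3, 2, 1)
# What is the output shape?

Input shape: (16, 110, 43, 61)
Output shape: (16, 61, 43, 110)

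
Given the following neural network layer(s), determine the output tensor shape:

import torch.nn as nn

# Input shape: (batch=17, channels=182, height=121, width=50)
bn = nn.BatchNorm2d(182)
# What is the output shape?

Input shape: (17, 182, 121, 50)
Output shape: (17, 182, 121, 50)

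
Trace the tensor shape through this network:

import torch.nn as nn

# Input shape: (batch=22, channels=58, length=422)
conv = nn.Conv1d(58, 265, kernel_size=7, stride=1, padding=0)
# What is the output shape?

Input shape: (22, 58, 422)
Output shape: (22, 265, 416)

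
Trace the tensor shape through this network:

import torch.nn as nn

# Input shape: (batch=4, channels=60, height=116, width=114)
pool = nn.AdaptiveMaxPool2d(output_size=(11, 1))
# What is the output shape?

Input shape: (4, 60, 116, 114)
Output shape: (4, 60, 11, 1)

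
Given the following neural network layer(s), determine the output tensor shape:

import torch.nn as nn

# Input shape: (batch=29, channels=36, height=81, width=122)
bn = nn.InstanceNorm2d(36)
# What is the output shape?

Input shape: (29, 36, 81, 122)
Output shape: (29, 36, 81, 122)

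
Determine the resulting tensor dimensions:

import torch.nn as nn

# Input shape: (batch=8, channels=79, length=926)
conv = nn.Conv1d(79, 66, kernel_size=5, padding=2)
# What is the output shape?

Input shape: (8, 79, 926)
Output shape: (8, 66, 926)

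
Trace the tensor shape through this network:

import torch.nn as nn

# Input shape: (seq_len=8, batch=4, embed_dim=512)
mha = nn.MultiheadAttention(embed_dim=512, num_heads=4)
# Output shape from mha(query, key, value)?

Input shape: (8, 4, 512)
Output shape: (8, 4, 512)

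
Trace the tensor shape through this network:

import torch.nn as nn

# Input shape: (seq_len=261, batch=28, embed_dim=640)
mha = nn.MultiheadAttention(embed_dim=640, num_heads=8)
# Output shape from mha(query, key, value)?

Input shape: (261, 28, 640)
Output shape: (261, 28, 640)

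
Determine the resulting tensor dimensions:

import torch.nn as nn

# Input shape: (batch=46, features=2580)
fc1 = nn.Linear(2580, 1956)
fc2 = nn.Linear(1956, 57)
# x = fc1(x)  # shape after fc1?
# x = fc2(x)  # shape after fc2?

Input shape: (46, 2580)
  -> after fc1: (46, 1956)
Output shape: (46, 57)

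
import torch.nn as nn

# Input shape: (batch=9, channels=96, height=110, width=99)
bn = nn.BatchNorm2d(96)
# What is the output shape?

Input shape: (9, 96, 110, 99)
Output shape: (9, 96, 110, 99)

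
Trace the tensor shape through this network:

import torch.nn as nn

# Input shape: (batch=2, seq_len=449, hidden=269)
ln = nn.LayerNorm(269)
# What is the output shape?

Input shape: (2, 449, 269)
Output shape: (2, 449, 269)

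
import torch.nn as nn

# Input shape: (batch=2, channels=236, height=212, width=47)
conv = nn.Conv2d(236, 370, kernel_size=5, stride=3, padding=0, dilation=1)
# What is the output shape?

Input shape: (2, 236, 212, 47)
Output shape: (2, 370, 70, 15)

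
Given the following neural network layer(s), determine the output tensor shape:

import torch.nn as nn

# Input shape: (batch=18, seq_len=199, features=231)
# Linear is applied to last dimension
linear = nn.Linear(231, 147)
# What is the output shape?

Input shape: (18, 199, 231)
Output shape: (18, 199, 147)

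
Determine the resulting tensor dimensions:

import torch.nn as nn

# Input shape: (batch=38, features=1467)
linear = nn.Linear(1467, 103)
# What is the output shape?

Input shape: (38, 1467)
Output shape: (38, 103)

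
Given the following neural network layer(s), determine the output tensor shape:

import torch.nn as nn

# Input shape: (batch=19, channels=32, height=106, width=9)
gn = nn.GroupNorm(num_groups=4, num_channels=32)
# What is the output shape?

Input shape: (19, 32, 106, 9)
Output shape: (19, 32, 106, 9)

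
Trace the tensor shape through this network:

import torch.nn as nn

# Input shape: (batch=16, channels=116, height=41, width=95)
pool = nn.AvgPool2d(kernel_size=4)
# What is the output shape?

Input shape: (16, 116, 41, 95)
Output shape: (16, 116, 10, 23)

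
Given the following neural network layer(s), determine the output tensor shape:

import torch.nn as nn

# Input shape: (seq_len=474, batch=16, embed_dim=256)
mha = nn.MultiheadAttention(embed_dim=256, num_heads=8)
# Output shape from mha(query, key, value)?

Input shape: (474, 16, 256)
Output shape: (474, 16, 256)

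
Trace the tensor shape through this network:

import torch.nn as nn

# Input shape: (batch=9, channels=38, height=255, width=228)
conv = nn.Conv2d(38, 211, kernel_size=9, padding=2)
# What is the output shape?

Input shape: (9, 38, 255, 228)
Output shape: (9, 211, 251, 224)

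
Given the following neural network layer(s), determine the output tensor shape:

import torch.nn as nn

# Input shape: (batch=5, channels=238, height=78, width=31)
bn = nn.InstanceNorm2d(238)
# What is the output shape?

Input shape: (5, 238, 78, 31)
Output shape: (5, 238, 78, 31)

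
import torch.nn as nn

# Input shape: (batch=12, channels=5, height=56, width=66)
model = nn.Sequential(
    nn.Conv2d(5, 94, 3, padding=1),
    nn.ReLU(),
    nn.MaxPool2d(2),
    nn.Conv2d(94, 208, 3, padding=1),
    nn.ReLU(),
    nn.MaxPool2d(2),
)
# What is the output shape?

Input shape: (12, 5, 56, 66)
  -> after first Conv2d: (12, 94, 56, 66)
  -> after first MaxPool2d: (12, 94, 28, 33)
  -> after second Conv2d: (12, 208, 28, 33)
Output shape: (12, 208, 14, 16)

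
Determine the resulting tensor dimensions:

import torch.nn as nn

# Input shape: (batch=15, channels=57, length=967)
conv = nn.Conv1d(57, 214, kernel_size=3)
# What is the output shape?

Input shape: (15, 57, 967)
Output shape: (15, 214, 965)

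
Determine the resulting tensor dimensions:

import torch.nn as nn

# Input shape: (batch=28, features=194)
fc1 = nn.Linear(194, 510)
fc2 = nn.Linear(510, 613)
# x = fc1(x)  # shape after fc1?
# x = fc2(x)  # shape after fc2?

Input shape: (28, 194)
  -> after fc1: (28, 510)
Output shape: (28, 613)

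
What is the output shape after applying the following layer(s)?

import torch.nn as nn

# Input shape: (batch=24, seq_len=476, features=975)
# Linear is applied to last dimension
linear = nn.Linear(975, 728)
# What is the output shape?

Input shape: (24, 476, 975)
Output shape: (24, 476, 728)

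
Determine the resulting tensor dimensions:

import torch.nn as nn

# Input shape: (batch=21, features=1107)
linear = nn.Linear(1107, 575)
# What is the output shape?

Input shape: (21, 1107)
Output shape: (21, 575)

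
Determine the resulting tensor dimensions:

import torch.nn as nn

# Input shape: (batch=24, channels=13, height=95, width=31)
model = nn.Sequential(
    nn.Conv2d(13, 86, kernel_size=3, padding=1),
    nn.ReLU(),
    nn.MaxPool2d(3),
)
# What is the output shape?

Input shape: (24, 13, 95, 31)
  -> after Conv2d: (24, 86, 95, 31)
  -> after ReLU: (24, 86, 95, 31)
Output shape: (24, 86, 31, 10)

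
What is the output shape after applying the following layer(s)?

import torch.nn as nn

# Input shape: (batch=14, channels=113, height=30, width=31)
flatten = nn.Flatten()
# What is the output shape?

Input shape: (14, 113, 30, 31)
Output shape: (14, 105090)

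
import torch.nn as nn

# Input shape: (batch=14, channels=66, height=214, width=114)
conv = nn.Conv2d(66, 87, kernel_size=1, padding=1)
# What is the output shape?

Input shape: (14, 66, 214, 114)
Output shape: (14, 87, 216, 116)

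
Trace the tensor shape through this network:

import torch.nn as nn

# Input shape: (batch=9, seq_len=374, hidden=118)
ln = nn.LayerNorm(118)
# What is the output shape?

Input shape: (9, 374, 118)
Output shape: (9, 374, 118)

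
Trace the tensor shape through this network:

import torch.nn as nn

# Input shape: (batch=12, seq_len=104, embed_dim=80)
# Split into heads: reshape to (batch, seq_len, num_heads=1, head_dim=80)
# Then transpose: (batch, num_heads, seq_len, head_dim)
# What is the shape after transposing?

Input shape: (12, 104, 80)
  -> after reshape: (12, 104, 1, 80)
Output shape: (12, 1, 104, 80)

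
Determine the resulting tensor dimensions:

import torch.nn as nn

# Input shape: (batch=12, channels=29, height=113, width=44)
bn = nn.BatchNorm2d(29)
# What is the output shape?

Input shape: (12, 29, 113, 44)
Output shape: (12, 29, 113, 44)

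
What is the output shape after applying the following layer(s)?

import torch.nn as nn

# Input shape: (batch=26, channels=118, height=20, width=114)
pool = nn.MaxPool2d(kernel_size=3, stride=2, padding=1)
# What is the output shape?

Input shape: (26, 118, 20, 114)
Output shape: (26, 118, 10, 57)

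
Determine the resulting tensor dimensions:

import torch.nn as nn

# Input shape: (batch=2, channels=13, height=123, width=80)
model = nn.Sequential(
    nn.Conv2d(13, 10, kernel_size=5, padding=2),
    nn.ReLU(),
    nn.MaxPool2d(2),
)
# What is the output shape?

Input shape: (2, 13, 123, 80)
  -> after Conv2d: (2, 10, 123, 80)
  -> after ReLU: (2, 10, 123, 80)
Output shape: (2, 10, 61, 40)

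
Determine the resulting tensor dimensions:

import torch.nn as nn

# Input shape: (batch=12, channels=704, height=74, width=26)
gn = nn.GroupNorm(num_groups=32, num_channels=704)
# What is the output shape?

Input shape: (12, 704, 74, 26)
Output shape: (12, 704, 74, 26)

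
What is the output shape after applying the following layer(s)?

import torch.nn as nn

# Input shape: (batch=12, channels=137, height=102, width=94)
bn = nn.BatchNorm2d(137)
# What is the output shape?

Input shape: (12, 137, 102, 94)
Output shape: (12, 137, 102, 94)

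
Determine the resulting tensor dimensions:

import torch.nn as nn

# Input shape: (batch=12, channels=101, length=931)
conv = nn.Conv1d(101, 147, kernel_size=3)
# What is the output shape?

Input shape: (12, 101, 931)
Output shape: (12, 147, 929)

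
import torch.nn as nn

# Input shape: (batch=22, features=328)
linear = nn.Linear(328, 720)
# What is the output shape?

Input shape: (22, 328)
Output shape: (22, 720)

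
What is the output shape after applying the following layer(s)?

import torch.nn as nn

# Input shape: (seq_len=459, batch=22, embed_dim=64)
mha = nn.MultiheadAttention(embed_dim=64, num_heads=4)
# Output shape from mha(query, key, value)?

Input shape: (459, 22, 64)
Output shape: (459, 22, 64)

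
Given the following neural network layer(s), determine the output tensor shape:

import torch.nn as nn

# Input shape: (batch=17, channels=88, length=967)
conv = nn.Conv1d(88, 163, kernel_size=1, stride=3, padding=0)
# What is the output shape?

Input shape: (17, 88, 967)
Output shape: (17, 163, 323)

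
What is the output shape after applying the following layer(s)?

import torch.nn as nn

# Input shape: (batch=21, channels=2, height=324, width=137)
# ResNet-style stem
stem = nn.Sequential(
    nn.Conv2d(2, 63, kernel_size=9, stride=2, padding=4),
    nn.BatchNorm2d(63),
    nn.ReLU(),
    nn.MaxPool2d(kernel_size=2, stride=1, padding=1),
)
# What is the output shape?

Input shape: (21, 2, 324, 137)
  -> after Conv2d 9x9 stride=2: (21, 63, 162, 69)
Output shape: (21, 63, 163, 70)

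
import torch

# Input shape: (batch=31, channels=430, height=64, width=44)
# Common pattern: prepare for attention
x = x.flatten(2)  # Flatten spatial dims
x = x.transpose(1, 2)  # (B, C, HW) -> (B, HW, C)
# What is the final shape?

Input shape: (31, 430, 64, 44)
  -> after flatten(2): (31, 430, 2816)
Output shape: (31, 2816, 430)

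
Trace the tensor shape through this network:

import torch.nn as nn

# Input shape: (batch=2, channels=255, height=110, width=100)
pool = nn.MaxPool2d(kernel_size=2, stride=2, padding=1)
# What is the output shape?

Input shape: (2, 255, 110, 100)
Output shape: (2, 255, 56, 51)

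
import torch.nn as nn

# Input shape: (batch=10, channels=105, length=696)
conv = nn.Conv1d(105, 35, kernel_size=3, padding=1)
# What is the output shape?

Input shape: (10, 105, 696)
Output shape: (10, 35, 696)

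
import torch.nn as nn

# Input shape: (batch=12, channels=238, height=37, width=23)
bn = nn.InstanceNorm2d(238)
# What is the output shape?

Input shape: (12, 238, 37, 23)
Output shape: (12, 238, 37, 23)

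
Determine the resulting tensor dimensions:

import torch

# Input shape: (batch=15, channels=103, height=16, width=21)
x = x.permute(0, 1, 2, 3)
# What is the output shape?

Input shape: (15, 103, 16, 21)
Output shape: (15, 103, 16, 21)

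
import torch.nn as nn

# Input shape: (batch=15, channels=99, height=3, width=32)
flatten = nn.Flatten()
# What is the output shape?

Input shape: (15, 99, 3, 32)
Output shape: (15, 9504)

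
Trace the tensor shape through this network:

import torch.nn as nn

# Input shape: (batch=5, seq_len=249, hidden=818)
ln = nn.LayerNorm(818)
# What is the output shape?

Input shape: (5, 249, 818)
Output shape: (5, 249, 818)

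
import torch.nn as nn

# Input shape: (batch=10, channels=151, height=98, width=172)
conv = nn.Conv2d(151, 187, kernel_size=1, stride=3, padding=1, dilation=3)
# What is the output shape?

Input shape: (10, 151, 98, 172)
Output shape: (10, 187, 34, 58)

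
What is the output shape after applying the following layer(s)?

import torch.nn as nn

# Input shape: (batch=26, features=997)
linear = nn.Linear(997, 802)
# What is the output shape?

Input shape: (26, 997)
Output shape: (26, 802)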